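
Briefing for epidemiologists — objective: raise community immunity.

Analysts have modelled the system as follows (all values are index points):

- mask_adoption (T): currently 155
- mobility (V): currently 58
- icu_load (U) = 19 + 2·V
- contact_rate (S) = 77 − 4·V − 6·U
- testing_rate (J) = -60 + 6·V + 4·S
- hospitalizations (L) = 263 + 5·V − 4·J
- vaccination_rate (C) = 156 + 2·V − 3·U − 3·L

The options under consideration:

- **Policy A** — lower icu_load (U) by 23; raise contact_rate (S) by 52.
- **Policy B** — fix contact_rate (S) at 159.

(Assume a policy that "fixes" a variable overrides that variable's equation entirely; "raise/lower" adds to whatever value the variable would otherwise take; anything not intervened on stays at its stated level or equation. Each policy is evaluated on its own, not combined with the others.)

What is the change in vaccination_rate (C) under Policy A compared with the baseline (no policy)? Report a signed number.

Baseline:
  V = 58
  U = 19 + 2·58 = 135
  S = 77 − 4·58 − 6·135 = -965
  J = -60 + 6·58 + 4·(-965) = -3572
  L = 263 + 5·58 − 4·(-3572) = 14841
  C = 156 + 2·58 − 3·135 − 3·14841 = -44656
Policy A (U − 23, S + 52):
  V = 58
  U = 19 + 2·58 (−23 from intervention) = 112
  S = 77 − 4·58 − 6·112 (+52 from intervention) = -775
  J = -60 + 6·58 + 4·(-775) = -2812
  L = 263 + 5·58 − 4·(-2812) = 11801
  C = 156 + 2·58 − 3·112 − 3·11801 = -35467
Change in C: -35467 − (-44656) = 9189

9189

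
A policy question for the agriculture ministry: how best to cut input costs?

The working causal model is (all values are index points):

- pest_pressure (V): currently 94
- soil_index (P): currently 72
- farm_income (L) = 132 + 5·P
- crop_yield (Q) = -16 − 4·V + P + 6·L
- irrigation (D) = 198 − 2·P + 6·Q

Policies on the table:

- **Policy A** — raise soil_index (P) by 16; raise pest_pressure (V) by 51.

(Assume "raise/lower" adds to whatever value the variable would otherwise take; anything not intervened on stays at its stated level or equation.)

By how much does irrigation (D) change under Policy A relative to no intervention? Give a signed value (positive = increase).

1720

Baseline:
  V = 94
  P = 72
  L = 132 + 5·72 = 492
  Q = -16 − 4·94 + 72 + 6·492 = 2632
  D = 198 − 2·72 + 6·2632 = 15846
Policy A (P + 16, V + 51):
  V = 94 + 51 = 145
  P = 72 + 16 = 88
  L = 132 + 5·88 = 572
  Q = -16 − 4·145 + 88 + 6·572 = 2924
  D = 198 − 2·88 + 6·2924 = 17566
Change in D: 17566 − 15846 = 1720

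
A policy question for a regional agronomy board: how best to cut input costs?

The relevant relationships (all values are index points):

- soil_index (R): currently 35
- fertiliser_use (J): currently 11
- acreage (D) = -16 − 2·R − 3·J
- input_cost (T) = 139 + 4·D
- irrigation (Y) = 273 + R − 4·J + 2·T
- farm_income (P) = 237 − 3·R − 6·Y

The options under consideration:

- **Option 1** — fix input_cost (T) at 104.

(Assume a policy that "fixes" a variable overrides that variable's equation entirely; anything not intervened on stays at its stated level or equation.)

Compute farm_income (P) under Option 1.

-2700

Option 1 (T := 104):
  R = 35
  J = 11
  D = -16 − 2·35 − 3·11 = -119
  T = 104
  Y = 273 + 35 − 4·11 + 2·104 = 472
  P = 237 − 3·35 − 6·472 = -2700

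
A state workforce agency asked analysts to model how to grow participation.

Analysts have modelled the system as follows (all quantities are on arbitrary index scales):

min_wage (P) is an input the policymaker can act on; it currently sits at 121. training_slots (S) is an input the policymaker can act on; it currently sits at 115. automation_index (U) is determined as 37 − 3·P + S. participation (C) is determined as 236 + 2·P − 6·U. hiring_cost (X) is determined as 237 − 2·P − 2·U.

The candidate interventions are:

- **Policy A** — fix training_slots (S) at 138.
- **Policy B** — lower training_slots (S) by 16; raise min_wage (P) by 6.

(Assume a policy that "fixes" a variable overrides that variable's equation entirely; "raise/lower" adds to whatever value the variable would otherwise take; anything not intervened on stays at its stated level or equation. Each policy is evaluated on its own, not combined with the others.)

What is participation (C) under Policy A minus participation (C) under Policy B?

Policy A (S := 138):
  P = 121
  S = 138
  U = 37 − 3·121 + 138 = -188
  C = 236 + 2·121 − 6·(-188) = 1606
Policy B (S − 16, P + 6):
  P = 121 + 6 = 127
  S = 115 − 16 = 99
  U = 37 − 3·127 + 99 = -245
  C = 236 + 2·127 − 6·(-245) = 1960
C: 1606 − 1960 = -354

-354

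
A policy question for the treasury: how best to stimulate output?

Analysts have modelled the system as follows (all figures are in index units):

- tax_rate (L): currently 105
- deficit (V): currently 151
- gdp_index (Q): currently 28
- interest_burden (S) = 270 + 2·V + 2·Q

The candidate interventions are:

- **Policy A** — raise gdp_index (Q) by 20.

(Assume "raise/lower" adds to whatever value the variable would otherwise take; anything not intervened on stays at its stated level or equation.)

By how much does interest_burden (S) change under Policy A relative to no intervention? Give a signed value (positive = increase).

40

Baseline:
  V = 151
  Q = 28
  S = 270 + 2·151 + 2·28 = 628
Policy A (Q + 20):
  V = 151
  Q = 28 + 20 = 48
  S = 270 + 2·151 + 2·48 = 668
Change in S: 668 − 628 = 40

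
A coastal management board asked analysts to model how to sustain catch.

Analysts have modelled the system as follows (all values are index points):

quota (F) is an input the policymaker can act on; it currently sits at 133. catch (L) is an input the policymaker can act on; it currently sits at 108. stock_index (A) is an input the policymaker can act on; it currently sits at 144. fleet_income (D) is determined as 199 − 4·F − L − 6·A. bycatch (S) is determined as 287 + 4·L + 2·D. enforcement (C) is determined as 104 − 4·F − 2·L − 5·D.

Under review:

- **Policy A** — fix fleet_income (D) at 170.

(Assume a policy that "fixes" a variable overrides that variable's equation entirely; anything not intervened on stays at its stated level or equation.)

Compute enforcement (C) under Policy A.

-1494

Policy A (D := 170):
  F = 133
  L = 108
  A = 144
  D = 170
  C = 104 − 4·133 − 2·108 − 5·170 = -1494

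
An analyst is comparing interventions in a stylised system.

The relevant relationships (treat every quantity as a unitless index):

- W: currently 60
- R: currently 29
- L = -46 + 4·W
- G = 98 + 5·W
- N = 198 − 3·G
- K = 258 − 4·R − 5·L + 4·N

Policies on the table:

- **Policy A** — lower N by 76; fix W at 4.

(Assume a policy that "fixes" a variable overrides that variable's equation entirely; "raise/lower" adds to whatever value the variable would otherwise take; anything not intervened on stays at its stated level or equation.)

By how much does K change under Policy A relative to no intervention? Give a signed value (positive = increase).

Baseline:
  W = 60
  R = 29
  L = -46 + 4·60 = 194
  G = 98 + 5·60 = 398
  N = 198 − 3·398 = -996
  K = 258 − 4·29 − 5·194 + 4·(-996) = -4812
Policy A (N − 76, W := 4):
  W = 4
  R = 29
  L = -46 + 4·4 = -30
  G = 98 + 5·4 = 118
  N = 198 − 3·118 (−76 from intervention) = -232
  K = 258 − 4·29 − 5·(-30) + 4·(-232) = -636
Change in K: -636 − (-4812) = 4176

4176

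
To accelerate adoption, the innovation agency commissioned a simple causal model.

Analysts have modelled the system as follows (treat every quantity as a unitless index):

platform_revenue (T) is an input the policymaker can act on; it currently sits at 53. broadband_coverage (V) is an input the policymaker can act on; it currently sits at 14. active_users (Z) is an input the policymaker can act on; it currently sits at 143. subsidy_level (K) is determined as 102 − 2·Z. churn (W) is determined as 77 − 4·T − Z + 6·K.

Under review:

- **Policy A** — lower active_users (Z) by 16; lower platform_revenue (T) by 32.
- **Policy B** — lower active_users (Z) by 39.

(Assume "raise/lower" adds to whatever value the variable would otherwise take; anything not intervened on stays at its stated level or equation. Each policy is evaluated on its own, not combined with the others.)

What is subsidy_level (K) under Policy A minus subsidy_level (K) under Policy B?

-46

Policy A (Z − 16, T − 32):
  Z = 143 − 16 = 127
  K = 102 − 2·127 = -152
Policy B (Z − 39):
  Z = 143 − 39 = 104
  K = 102 − 2·104 = -106
K: -152 − (-106) = -46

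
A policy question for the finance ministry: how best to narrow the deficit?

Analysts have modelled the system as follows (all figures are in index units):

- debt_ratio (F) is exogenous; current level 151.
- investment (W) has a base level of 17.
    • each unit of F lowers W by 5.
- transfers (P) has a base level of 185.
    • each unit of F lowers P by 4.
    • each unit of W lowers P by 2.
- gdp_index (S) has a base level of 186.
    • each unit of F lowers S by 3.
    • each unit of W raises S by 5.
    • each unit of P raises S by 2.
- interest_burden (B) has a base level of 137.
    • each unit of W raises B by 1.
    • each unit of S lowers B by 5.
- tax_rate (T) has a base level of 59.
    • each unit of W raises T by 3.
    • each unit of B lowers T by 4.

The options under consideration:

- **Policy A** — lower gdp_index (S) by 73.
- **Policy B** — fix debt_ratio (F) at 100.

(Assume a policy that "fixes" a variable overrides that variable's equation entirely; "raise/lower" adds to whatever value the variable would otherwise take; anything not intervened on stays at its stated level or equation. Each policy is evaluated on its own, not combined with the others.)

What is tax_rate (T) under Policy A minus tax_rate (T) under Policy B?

-17525

Policy A (S − 73):
  F = 151
  W = 17 − 5·151 = -738
  P = 185 − 4·151 − 2·(-738) = 1057
  S = 186 − 3·151 + 5·(-738) + 2·1057 (−73 from intervention) = -1916
  B = 137 + (-738) − 5·(-1916) = 8979
  T = 59 + 3·(-738) − 4·8979 = -38071
Policy B (F := 100):
  F = 100
  W = 17 − 5·100 = -483
  P = 185 − 4·100 − 2·(-483) = 751
  S = 186 − 3·100 + 5·(-483) + 2·751 = -1027
  B = 137 + (-483) − 5·(-1027) = 4789
  T = 59 + 3·(-483) − 4·4789 = -20546
T: -38071 − (-20546) = -17525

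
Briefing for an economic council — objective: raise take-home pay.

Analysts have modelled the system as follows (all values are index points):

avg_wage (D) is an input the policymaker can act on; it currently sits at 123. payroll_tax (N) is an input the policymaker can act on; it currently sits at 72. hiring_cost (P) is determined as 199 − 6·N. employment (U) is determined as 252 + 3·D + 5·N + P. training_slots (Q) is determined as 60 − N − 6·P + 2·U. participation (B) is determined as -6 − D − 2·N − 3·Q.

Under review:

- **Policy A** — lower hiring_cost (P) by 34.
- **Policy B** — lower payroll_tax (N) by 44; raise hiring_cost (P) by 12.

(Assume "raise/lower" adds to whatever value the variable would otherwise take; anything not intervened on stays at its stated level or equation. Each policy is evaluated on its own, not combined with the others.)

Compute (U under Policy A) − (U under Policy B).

Policy A (P − 34):
  D = 123
  N = 72
  P = 199 − 6·72 (−34 from intervention) = -267
  U = 252 + 3·123 + 5·72 + (-267) = 714
Policy B (N − 44, P + 12):
  D = 123
  N = 72 − 44 = 28
  P = 199 − 6·28 (+12 from intervention) = 43
  U = 252 + 3·123 + 5·28 + 43 = 804
U: 714 − 804 = -90

-90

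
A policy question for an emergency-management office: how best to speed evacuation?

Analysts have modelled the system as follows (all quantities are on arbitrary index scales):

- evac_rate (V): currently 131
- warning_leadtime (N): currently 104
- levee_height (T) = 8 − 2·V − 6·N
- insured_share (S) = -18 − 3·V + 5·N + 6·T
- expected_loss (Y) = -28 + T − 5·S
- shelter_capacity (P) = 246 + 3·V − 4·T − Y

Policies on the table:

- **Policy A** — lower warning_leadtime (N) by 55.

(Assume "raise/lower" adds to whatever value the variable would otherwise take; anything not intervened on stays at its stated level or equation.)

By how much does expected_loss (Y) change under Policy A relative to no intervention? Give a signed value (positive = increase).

-8195

Baseline:
  V = 131
  N = 104
  T = 8 − 2·131 − 6·104 = -878
  S = -18 − 3·131 + 5·104 + 6·(-878) = -5159
  Y = -28 + (-878) − 5·(-5159) = 24889
Policy A (N − 55):
  V = 131
  N = 104 − 55 = 49
  T = 8 − 2·131 − 6·49 = -548
  S = -18 − 3·131 + 5·49 + 6·(-548) = -3454
  Y = -28 + (-548) − 5·(-3454) = 16694
Change in Y: 16694 − 24889 = -8195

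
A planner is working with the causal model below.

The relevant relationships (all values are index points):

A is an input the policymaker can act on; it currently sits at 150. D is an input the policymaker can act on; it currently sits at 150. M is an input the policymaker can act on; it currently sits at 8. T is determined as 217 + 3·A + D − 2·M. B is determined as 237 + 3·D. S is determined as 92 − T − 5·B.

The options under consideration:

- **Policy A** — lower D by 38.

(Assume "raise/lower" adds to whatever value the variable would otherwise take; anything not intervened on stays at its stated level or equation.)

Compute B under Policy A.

Policy A (D − 38):
  D = 150 − 38 = 112
  B = 237 + 3·112 = 573

573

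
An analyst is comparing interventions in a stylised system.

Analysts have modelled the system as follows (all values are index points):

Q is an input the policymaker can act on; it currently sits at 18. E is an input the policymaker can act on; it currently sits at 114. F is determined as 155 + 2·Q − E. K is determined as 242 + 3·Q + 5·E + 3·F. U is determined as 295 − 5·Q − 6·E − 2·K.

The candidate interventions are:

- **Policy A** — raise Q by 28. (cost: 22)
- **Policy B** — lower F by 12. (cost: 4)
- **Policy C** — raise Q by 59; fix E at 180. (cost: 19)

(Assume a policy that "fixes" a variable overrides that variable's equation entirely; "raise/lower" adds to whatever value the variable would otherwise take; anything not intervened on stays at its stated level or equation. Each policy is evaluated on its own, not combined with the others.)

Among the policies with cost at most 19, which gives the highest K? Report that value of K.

1760

Policy B (F − 12):
  Q = 18
  E = 114
  F = 155 + 2·18 − 114 (−12 from intervention) = 65
  K = 242 + 3·18 + 5·114 + 3·65 = 1061
Policy C (Q + 59, E := 180):
  Q = 18 + 59 = 77
  E = 180
  F = 155 + 2·77 − 180 = 129
  K = 242 + 3·77 + 5·180 + 3·129 = 1760
Comparing — Policy B: K=1061, Policy C: K=1760. Highest is 1760 (Policy C).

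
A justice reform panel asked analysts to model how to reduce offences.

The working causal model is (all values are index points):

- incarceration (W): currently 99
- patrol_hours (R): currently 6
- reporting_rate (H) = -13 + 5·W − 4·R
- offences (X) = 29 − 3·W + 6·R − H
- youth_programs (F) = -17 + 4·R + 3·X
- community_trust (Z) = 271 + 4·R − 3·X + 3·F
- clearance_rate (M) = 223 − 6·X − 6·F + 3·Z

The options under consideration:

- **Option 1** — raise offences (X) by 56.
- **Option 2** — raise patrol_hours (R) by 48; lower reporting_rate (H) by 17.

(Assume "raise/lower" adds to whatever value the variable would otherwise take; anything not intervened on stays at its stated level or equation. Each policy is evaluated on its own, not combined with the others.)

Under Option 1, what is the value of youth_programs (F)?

-1895

Option 1 (X + 56):
  W = 99
  R = 6
  H = -13 + 5·99 − 4·6 = 458
  X = 29 − 3·99 + 6·6 − 458 (+56 from intervention) = -634
  F = -17 + 4·6 + 3·(-634) = -1895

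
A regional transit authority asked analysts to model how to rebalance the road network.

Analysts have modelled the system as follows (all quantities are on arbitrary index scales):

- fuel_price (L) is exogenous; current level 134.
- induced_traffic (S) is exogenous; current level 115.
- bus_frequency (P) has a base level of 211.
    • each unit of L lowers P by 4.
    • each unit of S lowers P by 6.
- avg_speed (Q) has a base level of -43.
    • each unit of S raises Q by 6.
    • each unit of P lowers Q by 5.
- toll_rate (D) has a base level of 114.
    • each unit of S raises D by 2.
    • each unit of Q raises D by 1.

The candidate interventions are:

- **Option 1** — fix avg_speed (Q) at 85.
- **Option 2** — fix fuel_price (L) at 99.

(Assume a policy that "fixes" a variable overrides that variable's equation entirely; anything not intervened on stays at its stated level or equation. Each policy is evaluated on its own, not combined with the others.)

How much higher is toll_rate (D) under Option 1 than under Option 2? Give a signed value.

Option 1 (Q := 85):
  L = 134
  S = 115
  P = 211 − 4·134 − 6·115 = -1015
  Q = 85
  D = 114 + 2·115 + 85 = 429
Option 2 (L := 99):
  L = 99
  S = 115
  P = 211 − 4·99 − 6·115 = -875
  Q = -43 + 6·115 − 5·(-875) = 5022
  D = 114 + 2·115 + 5022 = 5366
D: 429 − 5366 = -4937

-4937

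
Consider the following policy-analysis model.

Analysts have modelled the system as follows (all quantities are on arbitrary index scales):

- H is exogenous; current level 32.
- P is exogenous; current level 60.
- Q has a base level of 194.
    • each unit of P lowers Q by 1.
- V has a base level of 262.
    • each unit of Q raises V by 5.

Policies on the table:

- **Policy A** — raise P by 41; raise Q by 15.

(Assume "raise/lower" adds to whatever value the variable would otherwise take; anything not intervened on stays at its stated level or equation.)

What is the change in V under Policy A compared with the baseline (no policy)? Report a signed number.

-130

Baseline:
  P = 60
  Q = 194 − 60 = 134
  V = 262 + 5·134 = 932
Policy A (P + 41, Q + 15):
  P = 60 + 41 = 101
  Q = 194 − 101 (+15 from intervention) = 108
  V = 262 + 5·108 = 802
Change in V: 802 − 932 = -130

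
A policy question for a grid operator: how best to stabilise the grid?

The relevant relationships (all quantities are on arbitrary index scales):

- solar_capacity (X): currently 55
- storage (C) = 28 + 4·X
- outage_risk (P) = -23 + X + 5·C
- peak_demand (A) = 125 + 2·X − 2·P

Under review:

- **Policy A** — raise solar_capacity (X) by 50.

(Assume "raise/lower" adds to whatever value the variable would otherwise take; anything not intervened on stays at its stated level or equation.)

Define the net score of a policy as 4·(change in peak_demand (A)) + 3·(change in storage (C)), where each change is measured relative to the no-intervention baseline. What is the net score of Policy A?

Baseline:
  X = 55
  C = 28 + 4·55 = 248
  P = -23 + 55 + 5·248 = 1272
  A = 125 + 2·55 − 2·1272 = -2309
Policy A (X + 50):
  X = 55 + 50 = 105
  C = 28 + 4·105 = 448
  P = -23 + 105 + 5·448 = 2322
  A = 125 + 2·105 − 2·2322 = -4309
ΔA = -4309 − (-2309) = -2000; ΔC = 448 − 248 = 200
Score = 4·(-2000) + 3·200 = -7400

-7400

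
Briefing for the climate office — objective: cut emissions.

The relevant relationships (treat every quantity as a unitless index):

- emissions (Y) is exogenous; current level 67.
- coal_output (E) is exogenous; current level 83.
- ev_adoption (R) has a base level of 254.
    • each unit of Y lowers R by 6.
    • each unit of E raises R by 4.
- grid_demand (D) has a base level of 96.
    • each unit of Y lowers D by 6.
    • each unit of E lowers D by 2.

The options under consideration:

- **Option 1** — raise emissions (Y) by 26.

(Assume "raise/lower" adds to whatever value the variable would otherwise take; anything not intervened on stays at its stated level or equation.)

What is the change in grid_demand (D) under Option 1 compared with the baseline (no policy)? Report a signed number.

-156

Baseline:
  Y = 67
  E = 83
  D = 96 − 6·67 − 2·83 = -472
Option 1 (Y + 26):
  Y = 67 + 26 = 93
  E = 83
  D = 96 − 6·93 − 2·83 = -628
Change in D: -628 − (-472) = -156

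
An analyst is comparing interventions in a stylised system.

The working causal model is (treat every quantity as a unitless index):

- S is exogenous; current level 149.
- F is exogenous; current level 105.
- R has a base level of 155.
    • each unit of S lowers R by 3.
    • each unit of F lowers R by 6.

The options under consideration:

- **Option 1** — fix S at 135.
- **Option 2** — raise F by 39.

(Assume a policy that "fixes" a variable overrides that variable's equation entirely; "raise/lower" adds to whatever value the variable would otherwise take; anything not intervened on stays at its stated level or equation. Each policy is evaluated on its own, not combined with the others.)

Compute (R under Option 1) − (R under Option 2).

276

Option 1 (S := 135):
  S = 135
  F = 105
  R = 155 − 3·135 − 6·105 = -880
Option 2 (F + 39):
  S = 149
  F = 105 + 39 = 144
  R = 155 − 3·149 − 6·144 = -1156
R: -880 − (-1156) = 276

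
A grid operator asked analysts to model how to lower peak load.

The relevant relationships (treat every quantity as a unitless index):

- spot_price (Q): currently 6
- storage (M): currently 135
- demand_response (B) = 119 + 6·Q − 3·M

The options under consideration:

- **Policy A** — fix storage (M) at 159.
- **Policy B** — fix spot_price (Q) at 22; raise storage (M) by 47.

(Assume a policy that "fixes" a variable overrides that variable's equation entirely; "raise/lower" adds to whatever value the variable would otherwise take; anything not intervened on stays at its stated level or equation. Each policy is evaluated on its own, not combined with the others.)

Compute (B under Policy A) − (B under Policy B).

Policy A (M := 159):
  Q = 6
  M = 159
  B = 119 + 6·6 − 3·159 = -322
Policy B (Q := 22, M + 47):
  Q = 22
  M = 135 + 47 = 182
  B = 119 + 6·22 − 3·182 = -295
B: -322 − (-295) = -27

-27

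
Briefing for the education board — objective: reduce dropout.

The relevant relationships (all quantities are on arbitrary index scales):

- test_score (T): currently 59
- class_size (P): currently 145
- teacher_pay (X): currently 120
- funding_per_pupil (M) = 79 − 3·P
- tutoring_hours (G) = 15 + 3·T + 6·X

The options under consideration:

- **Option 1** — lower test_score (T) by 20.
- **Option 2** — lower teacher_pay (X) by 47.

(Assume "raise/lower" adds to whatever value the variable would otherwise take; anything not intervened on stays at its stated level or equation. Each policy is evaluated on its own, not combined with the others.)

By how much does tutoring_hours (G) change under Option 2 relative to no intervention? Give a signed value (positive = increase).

Baseline:
  T = 59
  X = 120
  G = 15 + 3·59 + 6·120 = 912
Option 2 (X − 47):
  T = 59
  X = 120 − 47 = 73
  G = 15 + 3·59 + 6·73 = 630
Change in G: 630 − 912 = -282

-282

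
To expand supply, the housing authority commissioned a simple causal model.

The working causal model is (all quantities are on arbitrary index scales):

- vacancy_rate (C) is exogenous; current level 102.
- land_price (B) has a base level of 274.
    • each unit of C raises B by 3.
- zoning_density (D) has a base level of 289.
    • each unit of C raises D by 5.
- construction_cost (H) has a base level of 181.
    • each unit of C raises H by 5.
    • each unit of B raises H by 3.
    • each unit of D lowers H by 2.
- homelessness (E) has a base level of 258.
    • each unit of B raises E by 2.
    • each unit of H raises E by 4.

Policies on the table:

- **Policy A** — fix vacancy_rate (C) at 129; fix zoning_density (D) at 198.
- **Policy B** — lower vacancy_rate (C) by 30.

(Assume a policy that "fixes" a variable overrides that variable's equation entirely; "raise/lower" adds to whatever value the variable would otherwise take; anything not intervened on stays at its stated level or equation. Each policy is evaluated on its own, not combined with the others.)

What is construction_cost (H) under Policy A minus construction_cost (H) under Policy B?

Policy A (C := 129, D := 198):
  C = 129
  B = 274 + 3·129 = 661
  D = 198
  H = 181 + 5·129 + 3·661 − 2·198 = 2413
Policy B (C − 30):
  C = 102 − 30 = 72
  B = 274 + 3·72 = 490
  D = 289 + 5·72 = 649
  H = 181 + 5·72 + 3·490 − 2·649 = 713
H: 2413 − 713 = 1700

1700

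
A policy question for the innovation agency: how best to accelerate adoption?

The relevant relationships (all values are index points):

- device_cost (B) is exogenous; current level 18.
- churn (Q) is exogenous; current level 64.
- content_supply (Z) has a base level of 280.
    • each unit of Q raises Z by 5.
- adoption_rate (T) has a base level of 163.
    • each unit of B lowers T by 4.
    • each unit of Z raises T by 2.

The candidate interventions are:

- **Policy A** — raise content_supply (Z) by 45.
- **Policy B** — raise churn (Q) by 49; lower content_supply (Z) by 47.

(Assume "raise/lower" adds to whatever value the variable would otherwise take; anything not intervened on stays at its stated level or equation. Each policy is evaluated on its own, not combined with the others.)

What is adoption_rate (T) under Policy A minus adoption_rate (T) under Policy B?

Policy A (Z + 45):
  B = 18
  Q = 64
  Z = 280 + 5·64 (+45 from intervention) = 645
  T = 163 − 4·18 + 2·645 = 1381
Policy B (Q + 49, Z − 47):
  B = 18
  Q = 64 + 49 = 113
  Z = 280 + 5·113 (−47 from intervention) = 798
  T = 163 − 4·18 + 2·798 = 1687
T: 1381 − 1687 = -306

-306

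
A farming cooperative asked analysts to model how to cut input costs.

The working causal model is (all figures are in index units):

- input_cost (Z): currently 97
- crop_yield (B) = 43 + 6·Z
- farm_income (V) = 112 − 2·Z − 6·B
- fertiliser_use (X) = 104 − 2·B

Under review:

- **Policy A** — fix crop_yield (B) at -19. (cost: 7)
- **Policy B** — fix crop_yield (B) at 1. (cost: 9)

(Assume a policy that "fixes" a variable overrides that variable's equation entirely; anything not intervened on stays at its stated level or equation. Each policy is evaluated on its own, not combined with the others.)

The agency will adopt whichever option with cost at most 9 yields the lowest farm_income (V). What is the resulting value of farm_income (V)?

-88

Policy A (B := -19):
  Z = 97
  B = -19
  V = 112 − 2·97 − 6·(-19) = 32
Policy B (B := 1):
  Z = 97
  B = 1
  V = 112 − 2·97 − 6·1 = -88
Comparing — Policy A: V=32, Policy B: V=-88. Lowest is -88 (Policy B).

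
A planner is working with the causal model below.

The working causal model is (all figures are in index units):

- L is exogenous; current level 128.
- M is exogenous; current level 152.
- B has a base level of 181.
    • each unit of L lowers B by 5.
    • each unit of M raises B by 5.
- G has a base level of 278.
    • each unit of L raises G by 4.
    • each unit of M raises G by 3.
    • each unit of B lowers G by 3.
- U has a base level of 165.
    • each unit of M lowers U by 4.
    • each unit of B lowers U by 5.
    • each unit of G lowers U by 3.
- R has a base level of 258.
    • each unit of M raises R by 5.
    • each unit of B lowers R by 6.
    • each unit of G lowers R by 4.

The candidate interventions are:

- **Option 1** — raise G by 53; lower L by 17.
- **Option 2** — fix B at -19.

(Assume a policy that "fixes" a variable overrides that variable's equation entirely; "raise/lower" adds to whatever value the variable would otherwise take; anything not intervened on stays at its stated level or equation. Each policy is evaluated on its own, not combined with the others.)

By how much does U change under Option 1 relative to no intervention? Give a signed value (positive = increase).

385

Baseline:
  L = 128
  M = 152
  B = 181 − 5·128 + 5·152 = 301
  G = 278 + 4·128 + 3·152 − 3·301 = 343
  U = 165 − 4·152 − 5·301 − 3·343 = -2977
Option 1 (G + 53, L − 17):
  L = 128 − 17 = 111
  M = 152
  B = 181 − 5·111 + 5·152 = 386
  G = 278 + 4·111 + 3·152 − 3·386 (+53 from intervention) = 73
  U = 165 − 4·152 − 5·386 − 3·73 = -2592
Change in U: -2592 − (-2977) = 385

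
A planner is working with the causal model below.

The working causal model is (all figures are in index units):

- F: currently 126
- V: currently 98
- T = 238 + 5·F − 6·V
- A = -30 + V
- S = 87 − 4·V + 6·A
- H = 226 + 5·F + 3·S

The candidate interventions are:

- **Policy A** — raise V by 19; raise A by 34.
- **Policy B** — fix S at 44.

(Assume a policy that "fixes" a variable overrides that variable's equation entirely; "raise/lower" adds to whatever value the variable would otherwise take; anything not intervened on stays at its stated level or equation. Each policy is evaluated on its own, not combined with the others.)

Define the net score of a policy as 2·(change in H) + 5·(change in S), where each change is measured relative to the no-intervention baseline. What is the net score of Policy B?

Baseline:
  F = 126
  V = 98
  A = -30 + 98 = 68
  S = 87 − 4·98 + 6·68 = 103
  H = 226 + 5·126 + 3·103 = 1165
Policy B (S := 44):
  F = 126
  V = 98
  A = -30 + 98 = 68
  S = 44
  H = 226 + 5·126 + 3·44 = 988
ΔH = 988 − 1165 = -177; ΔS = 44 − 103 = -59
Score = 2·(-177) + 5·(-59) = -649

-649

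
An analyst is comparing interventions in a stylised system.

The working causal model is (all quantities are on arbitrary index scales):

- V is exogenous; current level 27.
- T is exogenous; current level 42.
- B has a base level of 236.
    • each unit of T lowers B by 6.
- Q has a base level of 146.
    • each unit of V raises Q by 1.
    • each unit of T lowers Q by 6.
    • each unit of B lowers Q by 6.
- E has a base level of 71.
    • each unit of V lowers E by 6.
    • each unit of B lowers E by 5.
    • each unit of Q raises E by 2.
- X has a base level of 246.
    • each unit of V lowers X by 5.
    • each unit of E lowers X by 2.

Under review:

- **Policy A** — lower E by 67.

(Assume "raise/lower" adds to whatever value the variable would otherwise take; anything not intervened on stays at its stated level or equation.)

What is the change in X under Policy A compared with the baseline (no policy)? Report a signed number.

134

Baseline:
  V = 27
  T = 42
  B = 236 − 6·42 = -16
  Q = 146 + 27 − 6·42 − 6·(-16) = 17
  E = 71 − 6·27 − 5·(-16) + 2·17 = 23
  X = 246 − 5·27 − 2·23 = 65
Policy A (E − 67):
  V = 27
  T = 42
  B = 236 − 6·42 = -16
  Q = 146 + 27 − 6·42 − 6·(-16) = 17
  E = 71 − 6·27 − 5·(-16) + 2·17 (−67 from intervention) = -44
  X = 246 − 5·27 − 2·(-44) = 199
Change in X: 199 − 65 = 134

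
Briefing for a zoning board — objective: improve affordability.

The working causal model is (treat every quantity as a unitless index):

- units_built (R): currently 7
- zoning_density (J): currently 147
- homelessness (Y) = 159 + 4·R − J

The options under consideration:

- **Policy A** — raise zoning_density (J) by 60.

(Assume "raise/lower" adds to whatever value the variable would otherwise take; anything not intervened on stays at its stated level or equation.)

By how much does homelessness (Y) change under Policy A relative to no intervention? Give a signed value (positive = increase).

Baseline:
  R = 7
  J = 147
  Y = 159 + 4·7 − 147 = 40
Policy A (J + 60):
  R = 7
  J = 147 + 60 = 207
  Y = 159 + 4·7 − 207 = -20
Change in Y: -20 − 40 = -60

-60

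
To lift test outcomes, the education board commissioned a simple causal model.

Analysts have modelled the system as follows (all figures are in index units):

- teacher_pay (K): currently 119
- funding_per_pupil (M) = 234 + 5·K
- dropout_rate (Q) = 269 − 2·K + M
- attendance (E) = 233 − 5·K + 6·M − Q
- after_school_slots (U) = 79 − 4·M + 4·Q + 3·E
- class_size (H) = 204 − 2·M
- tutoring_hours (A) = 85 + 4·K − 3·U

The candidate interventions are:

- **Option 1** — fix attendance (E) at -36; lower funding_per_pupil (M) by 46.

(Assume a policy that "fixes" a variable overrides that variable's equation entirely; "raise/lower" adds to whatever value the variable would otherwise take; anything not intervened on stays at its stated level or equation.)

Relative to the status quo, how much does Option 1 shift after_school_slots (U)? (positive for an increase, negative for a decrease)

Baseline:
  K = 119
  M = 234 + 5·119 = 829
  Q = 269 − 2·119 + 829 = 860
  E = 233 − 5·119 + 6·829 − 860 = 3752
  U = 79 − 4·829 + 4·860 + 3·3752 = 11459
Option 1 (E := -36, M − 46):
  K = 119
  M = 234 + 5·119 (−46 from intervention) = 783
  Q = 269 − 2·119 + 783 = 814
  E = -36
  U = 79 − 4·783 + 4·814 + 3·(-36) = 95
Change in U: 95 − 11459 = -11364

-11364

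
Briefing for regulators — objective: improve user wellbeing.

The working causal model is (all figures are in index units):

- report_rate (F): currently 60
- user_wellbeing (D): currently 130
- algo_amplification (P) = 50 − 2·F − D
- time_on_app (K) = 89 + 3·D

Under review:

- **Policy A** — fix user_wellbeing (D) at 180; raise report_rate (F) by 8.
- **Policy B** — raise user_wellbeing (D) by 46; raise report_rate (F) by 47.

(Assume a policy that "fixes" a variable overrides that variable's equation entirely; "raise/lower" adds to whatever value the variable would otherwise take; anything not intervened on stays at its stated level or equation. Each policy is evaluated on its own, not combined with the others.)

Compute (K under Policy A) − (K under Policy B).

12

Policy A (D := 180, F + 8):
  D = 180
  K = 89 + 3·180 = 629
Policy B (D + 46, F + 47):
  D = 130 + 46 = 176
  K = 89 + 3·176 = 617
K: 629 − 617 = 12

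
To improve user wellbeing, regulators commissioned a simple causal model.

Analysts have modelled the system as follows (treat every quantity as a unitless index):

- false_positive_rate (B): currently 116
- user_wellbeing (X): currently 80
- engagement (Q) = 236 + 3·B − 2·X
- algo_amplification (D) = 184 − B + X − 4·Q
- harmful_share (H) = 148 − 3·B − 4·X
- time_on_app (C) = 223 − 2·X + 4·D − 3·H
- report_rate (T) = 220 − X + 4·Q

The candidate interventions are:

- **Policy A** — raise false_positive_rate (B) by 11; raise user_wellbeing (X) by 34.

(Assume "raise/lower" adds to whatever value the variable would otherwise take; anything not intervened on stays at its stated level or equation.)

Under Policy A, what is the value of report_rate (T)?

1662

Policy A (B + 11, X + 34):
  B = 116 + 11 = 127
  X = 80 + 34 = 114
  Q = 236 + 3·127 − 2·114 = 389
  T = 220 − 114 + 4·389 = 1662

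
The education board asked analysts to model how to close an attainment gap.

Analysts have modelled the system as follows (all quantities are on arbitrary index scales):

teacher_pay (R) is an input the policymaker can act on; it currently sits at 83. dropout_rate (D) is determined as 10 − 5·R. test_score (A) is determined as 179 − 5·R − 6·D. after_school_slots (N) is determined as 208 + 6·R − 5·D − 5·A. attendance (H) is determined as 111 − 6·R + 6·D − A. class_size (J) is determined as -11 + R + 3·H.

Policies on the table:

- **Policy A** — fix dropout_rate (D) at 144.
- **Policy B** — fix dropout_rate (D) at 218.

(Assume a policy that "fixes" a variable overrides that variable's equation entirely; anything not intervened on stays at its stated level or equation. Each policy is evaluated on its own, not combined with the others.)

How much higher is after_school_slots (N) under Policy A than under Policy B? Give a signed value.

Policy A (D := 144):
  R = 83
  D = 144
  A = 179 − 5·83 − 6·144 = -1100
  N = 208 + 6·83 − 5·144 − 5·(-1100) = 5486
Policy B (D := 218):
  R = 83
  D = 218
  A = 179 − 5·83 − 6·218 = -1544
  N = 208 + 6·83 − 5·218 − 5·(-1544) = 7336
N: 5486 − 7336 = -1850

-1850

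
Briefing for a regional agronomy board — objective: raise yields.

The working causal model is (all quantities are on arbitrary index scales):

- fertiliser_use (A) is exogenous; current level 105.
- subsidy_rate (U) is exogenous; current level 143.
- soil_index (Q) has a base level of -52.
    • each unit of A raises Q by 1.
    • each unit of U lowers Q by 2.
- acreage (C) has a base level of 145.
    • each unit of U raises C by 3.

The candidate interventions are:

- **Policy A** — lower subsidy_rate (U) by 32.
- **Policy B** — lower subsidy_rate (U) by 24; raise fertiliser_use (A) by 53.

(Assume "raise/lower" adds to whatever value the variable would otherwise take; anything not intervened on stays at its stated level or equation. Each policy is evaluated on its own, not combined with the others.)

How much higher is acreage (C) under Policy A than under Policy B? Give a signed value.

-24

Policy A (U − 32):
  U = 143 − 32 = 111
  C = 145 + 3·111 = 478
Policy B (U − 24, A + 53):
  U = 143 − 24 = 119
  C = 145 + 3·119 = 502
C: 478 − 502 = -24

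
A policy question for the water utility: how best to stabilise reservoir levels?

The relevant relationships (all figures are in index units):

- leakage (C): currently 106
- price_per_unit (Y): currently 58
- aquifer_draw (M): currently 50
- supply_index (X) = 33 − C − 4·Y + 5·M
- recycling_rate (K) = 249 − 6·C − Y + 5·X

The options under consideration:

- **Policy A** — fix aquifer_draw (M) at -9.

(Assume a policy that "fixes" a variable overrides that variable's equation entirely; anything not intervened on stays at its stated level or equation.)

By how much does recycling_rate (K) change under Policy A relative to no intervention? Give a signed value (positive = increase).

Baseline:
  C = 106
  Y = 58
  M = 50
  X = 33 − 106 − 4·58 + 5·50 = -55
  K = 249 − 6·106 − 58 + 5·(-55) = -720
Policy A (M := -9):
  C = 106
  Y = 58
  M = -9
  X = 33 − 106 − 4·58 + 5·(-9) = -350
  K = 249 − 6·106 − 58 + 5·(-350) = -2195
Change in K: -2195 − (-720) = -1475

-1475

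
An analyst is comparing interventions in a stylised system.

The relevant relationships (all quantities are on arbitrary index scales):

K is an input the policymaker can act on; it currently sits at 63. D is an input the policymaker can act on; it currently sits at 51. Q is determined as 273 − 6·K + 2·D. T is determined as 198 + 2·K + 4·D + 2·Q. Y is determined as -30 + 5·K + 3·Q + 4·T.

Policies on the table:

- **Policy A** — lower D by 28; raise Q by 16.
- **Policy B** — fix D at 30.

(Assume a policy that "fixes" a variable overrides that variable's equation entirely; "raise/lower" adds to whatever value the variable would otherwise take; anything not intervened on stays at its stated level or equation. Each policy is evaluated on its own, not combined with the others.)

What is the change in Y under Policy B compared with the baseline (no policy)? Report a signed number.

-798

Baseline:
  K = 63
  D = 51
  Q = 273 − 6·63 + 2·51 = -3
  T = 198 + 2·63 + 4·51 + 2·(-3) = 522
  Y = -30 + 5·63 + 3·(-3) + 4·522 = 2364
Policy B (D := 30):
  K = 63
  D = 30
  Q = 273 − 6·63 + 2·30 = -45
  T = 198 + 2·63 + 4·30 + 2·(-45) = 354
  Y = -30 + 5·63 + 3·(-45) + 4·354 = 1566
Change in Y: 1566 − 2364 = -798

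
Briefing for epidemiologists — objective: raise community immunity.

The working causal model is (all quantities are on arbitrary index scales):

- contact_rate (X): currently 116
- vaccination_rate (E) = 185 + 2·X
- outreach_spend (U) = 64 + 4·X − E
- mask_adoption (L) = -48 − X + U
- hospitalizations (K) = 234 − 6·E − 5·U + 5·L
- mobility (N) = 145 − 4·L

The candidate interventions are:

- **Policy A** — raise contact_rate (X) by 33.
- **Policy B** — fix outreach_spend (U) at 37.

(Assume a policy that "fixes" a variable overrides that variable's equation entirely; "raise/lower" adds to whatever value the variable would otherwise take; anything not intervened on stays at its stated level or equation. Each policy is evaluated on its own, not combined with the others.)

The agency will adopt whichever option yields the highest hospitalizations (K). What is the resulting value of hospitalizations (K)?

-3088

Policy A (X + 33):
  X = 116 + 33 = 149
  E = 185 + 2·149 = 483
  U = 64 + 4·149 − 483 = 177
  L = -48 − 149 + 177 = -20
  K = 234 − 6·483 − 5·177 + 5·(-20) = -3649
Policy B (U := 37):
  X = 116
  E = 185 + 2·116 = 417
  U = 37
  L = -48 − 116 + 37 = -127
  K = 234 − 6·417 − 5·37 + 5·(-127) = -3088
Comparing — Policy A: K=-3649, Policy B: K=-3088. Highest is -3088 (Policy B).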